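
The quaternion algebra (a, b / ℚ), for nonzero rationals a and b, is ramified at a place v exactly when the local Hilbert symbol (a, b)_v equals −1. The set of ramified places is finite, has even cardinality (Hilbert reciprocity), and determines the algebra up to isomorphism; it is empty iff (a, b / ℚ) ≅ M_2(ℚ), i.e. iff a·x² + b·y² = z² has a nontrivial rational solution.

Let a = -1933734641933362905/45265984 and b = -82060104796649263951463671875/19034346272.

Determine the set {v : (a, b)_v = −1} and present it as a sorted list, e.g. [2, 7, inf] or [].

[3, inf]

(a, b) ≡ (-105, -10374) mod (ℚ^×)²; places V = {2, 3, 5, 7, 11, 13, 17, 19, 29, ∞}.
(a,b)_2: α=-6, β=-5; u≡7, v≡5 (mod 8); ε(u)ε(v)=1·0, αω(v)=-6·1, βω(u)=-5·0; sum ≡ 0  ⇒  +1.
(a,b)_19: α=4, u≡5; β=3, v≡11 (mod 19); (5|19)=+1, (11|19)=+1; sign (−1)^0·+1^3·+1^4 = +1.
(a,b)_5: α=1, u≡1; β=8, v≡4 (mod 5); (1|5)=+1, (4|5)=+1; sign (−1)^0·+1^8·+1^1 = +1.
(a,b)_7: α=3, u≡5; β=3, v≡2 (mod 7); (5|7)=-1, (2|7)=+1; sign (−1)^1·-1^3·+1^3 = +1.
(a,b)_17: α=2, u≡3; β=2, v≡13 (mod 17); (3|17)=-1, (13|17)=+1; sign (−1)^0·-1^2·+1^2 = +1.
(a,b)_29: α=-4, u≡18; β=-6, v≡14 (mod 29); (18|29)=-1, (14|29)=-1; sign (−1)^0·-1^-6·-1^-4 = +1.
(a,b)_3: α=11, u≡1; β=19, v≡1 (mod 3); (1|3)=+1, (1|3)=+1; sign (−1)^1·+1^19·+1^11 = -1.
(a,b)_∞: sgn(-105)=−, sgn(-10374)=−, so -1.
(a,b)_13: α=2, u≡10; β=3, v≡7 (mod 13); (10|13)=+1, (7|13)=-1; sign (−1)^0·+1^3·-1^2 = +1.
(a,b)_11: α=0, u≡9; β=2, v≡8 (mod 11); (9|11)=+1, (8|11)=-1; sign (−1)^0·+1^2·-1^0 = +1.
|Ram(-105, -10374)| = 2, even; anisotropic at {3, ∞}.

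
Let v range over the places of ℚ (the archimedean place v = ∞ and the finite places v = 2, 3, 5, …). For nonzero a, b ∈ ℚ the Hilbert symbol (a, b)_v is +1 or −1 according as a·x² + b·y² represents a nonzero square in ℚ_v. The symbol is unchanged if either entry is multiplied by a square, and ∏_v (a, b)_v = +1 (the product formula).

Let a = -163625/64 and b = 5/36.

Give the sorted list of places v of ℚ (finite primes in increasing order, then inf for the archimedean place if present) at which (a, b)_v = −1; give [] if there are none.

(a, b) ≡ (-6545, 5) mod (ℚ^×)²; places V = {2, 3, 5, 7, 11, 17, ∞}.
(a,b)_5: α=3, u≡4; β=1, v≡1 (mod 5); (4|5)=+1, (1|5)=+1; sign (−1)^0·+1^1·+1^3 = +1.
(a,b)_3: α=0, u≡1; β=-2, v≡2 (mod 3); (1|3)=+1, (2|3)=-1; sign (−1)^0·+1^-2·-1^0 = +1.
(a,b)_17: α=1, u≡5; β=0, v≡11 (mod 17); (5|17)=-1, (11|17)=-1; sign (−1)^0·-1^0·-1^1 = -1.
(a,b)_∞: sgn(-6545)=−, sgn(5)=+, so +1.
(a,b)_7: α=1, u≡5; β=0, v≡5 (mod 7); (5|7)=-1, (5|7)=-1; sign (−1)^0·-1^0·-1^1 = -1.
(a,b)_2: α=-6, β=-2; u≡7, v≡5 (mod 8); ε(u)ε(v)=1·0, αω(v)=-6·1, βω(u)=-2·0; sum ≡ 0  ⇒  +1.
(a,b)_11: α=1, u≡7; β=0, v≡9 (mod 11); (7|11)=-1, (9|11)=+1; sign (−1)^0·-1^0·+1^1 = +1.
(-6545, 5 / ℚ) ramifies at {7, 17}: a division algebra.

[7, 17]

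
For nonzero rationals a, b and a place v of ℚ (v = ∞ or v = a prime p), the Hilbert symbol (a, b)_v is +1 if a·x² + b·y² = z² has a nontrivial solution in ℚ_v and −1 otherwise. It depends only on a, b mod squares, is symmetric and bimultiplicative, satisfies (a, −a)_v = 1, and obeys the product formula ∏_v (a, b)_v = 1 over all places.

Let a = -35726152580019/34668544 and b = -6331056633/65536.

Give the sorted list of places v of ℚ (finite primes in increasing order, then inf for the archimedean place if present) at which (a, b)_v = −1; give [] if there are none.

(a, b) ≡ (-19, -33) mod (ℚ^×)²; places V = {2, 3, 11, 19, 23, ∞}.
(a,b)_2: α=-16, β=-16; u≡5, v≡7 (mod 8); ε(u)ε(v)=0·1, αω(v)=-16·0, βω(u)=-16·1; sum ≡ 0  ⇒  +1.
(a,b)_3: α=16, u≡2; β=13, v≡1 (mod 3); (2|3)=-1, (1|3)=+1; sign (−1)^0·-1^13·+1^16 = -1.
(a,b)_23: α=-2, u≡18; β=0, v≡8 (mod 23); (18|23)=+1, (8|23)=+1; sign (−1)^0·+1^0·+1^-2 = +1.
(a,b)_∞: sgn(-19)=−, sgn(-33)=−, so -1.
(a,b)_19: α=3, u≡13; β=2, v≡11 (mod 19); (13|19)=-1, (11|19)=+1; sign (−1)^0·-1^2·+1^3 = +1.
(a,b)_11: α=2, u≡9; β=1, v≡6 (mod 11); (9|11)=+1, (6|11)=-1; sign (−1)^0·+1^1·-1^2 = +1.
|Ram(-19, -33)| = 2, even; anisotropic at {3, ∞}.

[3, inf]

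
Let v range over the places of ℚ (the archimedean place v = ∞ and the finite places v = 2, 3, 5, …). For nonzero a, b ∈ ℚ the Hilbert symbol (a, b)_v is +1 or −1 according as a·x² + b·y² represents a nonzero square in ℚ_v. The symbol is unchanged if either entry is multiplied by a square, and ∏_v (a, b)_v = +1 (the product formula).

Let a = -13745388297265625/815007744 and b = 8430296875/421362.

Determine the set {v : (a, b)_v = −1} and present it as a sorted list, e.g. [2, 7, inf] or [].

(a, b) ≡ (-34034, 182) mod (ℚ^×)²; places V = {2, 3, 5, 7, 11, 13, 17, ∞}.
(a,b)_17: α=-3, u≡1; β=-2, v≡12 (mod 17); (1|17)=+1, (12|17)=-1; sign (−1)^0·+1^-2·-1^-3 = -1.
(a,b)_13: α=1, u≡8; β=1, v≡1 (mod 13); (8|13)=-1, (1|13)=+1; sign (−1)^0·-1^1·+1^1 = -1.
(a,b)_5: α=8, u≡1; β=6, v≡2 (mod 5); (1|5)=+1, (2|5)=-1; sign (−1)^0·+1^6·-1^8 = +1.
(a,b)_∞: sgn(-34034)=−, sgn(182)=+, so +1.
(a,b)_3: α=-4, u≡1; β=-6, v≡2 (mod 3); (1|3)=+1, (2|3)=-1; sign (−1)^0·+1^-6·-1^-4 = +1.
(a,b)_2: α=-11, β=-1; u≡7, v≡3 (mod 8); ε(u)ε(v)=1·1, αω(v)=-11·1, βω(u)=-1·0; sum ≡ 0  ⇒  +1.
(a,b)_11: α=5, u≡8; β=2, v≡6 (mod 11); (8|11)=-1, (6|11)=-1; sign (−1)^0·-1^2·-1^5 = -1.
(a,b)_7: α=5, u≡3; β=3, v≡3 (mod 7); (3|7)=-1, (3|7)=-1; sign (−1)^1·-1^3·-1^5 = -1.
|Ram(-34034, 182)| = 4, even; anisotropic at {7, 11, 13, 17}.

[7, 11, 13, 17]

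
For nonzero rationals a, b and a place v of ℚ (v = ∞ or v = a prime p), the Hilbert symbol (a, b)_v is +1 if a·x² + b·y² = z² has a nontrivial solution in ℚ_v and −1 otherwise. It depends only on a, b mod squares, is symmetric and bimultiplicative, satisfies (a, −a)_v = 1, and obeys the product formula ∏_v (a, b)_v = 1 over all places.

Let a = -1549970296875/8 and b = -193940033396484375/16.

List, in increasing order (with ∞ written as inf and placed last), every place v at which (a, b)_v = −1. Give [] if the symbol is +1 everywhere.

[5, 7, 11, inf]

(a, b) ≡ (-22, -455) mod (ℚ^×)²; places V = {2, 3, 5, 7, 11, 13, ∞}.
(a,b)_11: α=3, u≡3; β=4, v≡7 (mod 11); (3|11)=+1, (7|11)=-1; sign (−1)^0·+1^4·-1^3 = -1.
(a,b)_13: α=2, u≡1; β=3, v≡9 (mod 13); (1|13)=+1, (9|13)=+1; sign (−1)^0·+1^3·+1^2 = +1.
(a,b)_7: α=2, u≡5; β=3, v≡3 (mod 7); (5|7)=-1, (3|7)=-1; sign (−1)^0·-1^3·-1^2 = -1.
(a,b)_3: α=2, u≡2; β=2, v≡1 (mod 3); (2|3)=-1, (1|3)=+1; sign (−1)^0·-1^2·+1^2 = +1.
(a,b)_5: α=6, u≡2; β=9, v≡1 (mod 5); (2|5)=-1, (1|5)=+1; sign (−1)^0·-1^9·+1^6 = -1.
(a,b)_2: α=-3, β=-4; u≡5, v≡1 (mod 8); ε(u)ε(v)=0·0, αω(v)=-3·0, βω(u)=-4·1; sum ≡ 0  ⇒  +1.
(a,b)_∞: sgn(-22)=−, sgn(-455)=−, so -1.
|Ram(-22, -455)| = 4, even; anisotropic at {5, 7, 11, ∞}.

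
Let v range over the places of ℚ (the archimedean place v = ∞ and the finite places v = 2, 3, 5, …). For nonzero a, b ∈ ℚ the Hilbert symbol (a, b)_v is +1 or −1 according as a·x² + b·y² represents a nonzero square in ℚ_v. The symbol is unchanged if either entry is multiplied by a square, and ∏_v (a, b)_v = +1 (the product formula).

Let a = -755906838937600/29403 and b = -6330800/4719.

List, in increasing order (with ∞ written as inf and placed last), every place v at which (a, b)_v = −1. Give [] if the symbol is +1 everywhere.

(a, b) ≡ (-3, -12597) mod (ℚ^×)²; places V = {2, 3, 5, 7, 11, 13, 17, 19, ∞}.
(a,b)_5: α=2, u≡2; β=2, v≡2 (mod 5); (2|5)=-1, (2|5)=-1; sign (−1)^0·-1^2·-1^2 = +1.
(a,b)_13: α=0, u≡4; β=-1, v≡8 (mod 13); (4|13)=+1, (8|13)=-1; sign (−1)^0·+1^-1·-1^0 = +1.
(a,b)_7: α=2, u≡2; β=2, v≡6 (mod 7); (2|7)=+1, (6|7)=-1; sign (−1)^0·+1^2·-1^2 = +1.
(a,b)_19: α=4, u≡5; β=1, v≡14 (mod 19); (5|19)=+1, (14|19)=-1; sign (−1)^0·+1^1·-1^4 = +1.
(a,b)_∞: sgn(-3)=−, sgn(-12597)=−, so -1.
(a,b)_11: α=-2, u≡2; β=-2, v≡5 (mod 11); (2|11)=-1, (5|11)=+1; sign (−1)^0·-1^-2·+1^-2 = +1.
(a,b)_3: α=-5, u≡2; β=-1, v≡1 (mod 3); (2|3)=-1, (1|3)=+1; sign (−1)^1·-1^-1·+1^-5 = +1.
(a,b)_2: α=14, β=4; u≡5, v≡3 (mod 8); ε(u)ε(v)=0·1, αω(v)=14·1, βω(u)=4·1; sum ≡ 0  ⇒  +1.
(a,b)_17: α=2, u≡3; β=1, v≡7 (mod 17); (3|17)=-1, (7|17)=-1; sign (−1)^0·-1^1·-1^2 = -1.
(-3, -12597 / ℚ) ramifies at {17, ∞}: a division algebra.

[17, inf]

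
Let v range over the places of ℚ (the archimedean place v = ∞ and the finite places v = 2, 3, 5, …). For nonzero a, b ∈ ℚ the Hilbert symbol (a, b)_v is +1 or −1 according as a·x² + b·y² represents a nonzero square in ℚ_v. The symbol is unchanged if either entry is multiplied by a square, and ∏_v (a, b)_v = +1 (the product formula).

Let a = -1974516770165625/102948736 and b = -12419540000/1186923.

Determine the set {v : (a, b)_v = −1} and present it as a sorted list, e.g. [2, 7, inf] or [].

[2, 5, 19, inf]

(a, b) ≡ (-380190, -76038) mod (ℚ^×)²; places V = {2, 3, 5, 7, 11, 17, 19, 23, 29, 37, ∞}.
(a,b)_23: α=-1, u≡7; β=1, v≡2 (mod 23); (7|23)=-1, (2|23)=+1; sign (−1)^1·-1^1·+1^-1 = +1.
(a,b)_2: α=-7, β=5; u≡1, v≡5 (mod 8); ε(u)ε(v)=0·0, αω(v)=-7·1, βω(u)=5·0; sum ≡ 1  ⇒  -1.
(a,b)_7: α=6, u≡2; β=2, v≡6 (mod 7); (2|7)=+1, (6|7)=-1; sign (−1)^0·+1^2·-1^6 = +1.
(a,b)_37: α=0, u≡2; β=-2, v≡11 (mod 37); (2|37)=-1, (11|37)=+1; sign (−1)^0·-1^-2·+1^0 = +1.
(a,b)_19: α=3, u≡4; β=1, v≡16 (mod 19); (4|19)=+1, (16|19)=+1; sign (−1)^1·+1^1·+1^3 = -1.
(a,b)_29: α=1, u≡12; β=1, v≡10 (mod 29); (12|29)=-1, (10|29)=-1; sign (−1)^0·-1^1·-1^1 = +1.
(a,b)_5: α=5, u≡2; β=4, v≡2 (mod 5); (2|5)=-1, (2|5)=-1; sign (−1)^0·-1^4·-1^5 = -1.
(a,b)_∞: sgn(-380190)=−, sgn(-76038)=−, so -1.
(a,b)_11: α=-2, u≡4; β=0, v≡1 (mod 11); (4|11)=+1, (1|11)=+1; sign (−1)^0·+1^0·+1^-2 = +1.
(a,b)_3: α=3, u≡2; β=-1, v≡1 (mod 3); (2|3)=-1, (1|3)=+1; sign (−1)^1·-1^-1·+1^3 = +1.
(a,b)_17: α=-2, u≡2; β=-2, v≡6 (mod 17); (2|17)=+1, (6|17)=-1; sign (−1)^0·+1^-2·-1^-2 = +1.
|Ram(-380190, -76038)| = 4, even; anisotropic at {2, 5, 19, ∞}.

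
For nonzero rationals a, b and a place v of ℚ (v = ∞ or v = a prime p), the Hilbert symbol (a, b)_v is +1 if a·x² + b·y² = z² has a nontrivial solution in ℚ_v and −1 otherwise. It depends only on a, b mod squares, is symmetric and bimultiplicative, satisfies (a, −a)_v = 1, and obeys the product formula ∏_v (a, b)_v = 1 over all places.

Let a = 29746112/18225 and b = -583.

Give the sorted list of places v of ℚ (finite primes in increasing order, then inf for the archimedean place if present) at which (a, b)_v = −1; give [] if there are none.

Mod squares: a ≡ 464783, b ≡ -583. Check v ∈ {∞, 2, 3, 5, 11, 29, 31, 47, 53}.
v=∞: 464783 > 0 and -583 < 0  ⇒  (a,b)_∞ = +1.
v=53: a=53^0·(≡50), b=53^1·(≡42) mod 53; (50|53)=-1, (42|53)=+1; (−1)^{0·1·26}·(-1)^1·(+1)^0 = -1.
v=11: a=11^1·(≡2), b=11^1·(≡2) mod 11; (2|11)=-1, (2|11)=-1; (−1)^{1·1·5}·(-1)^1·(-1)^1 = -1.
v=2: v_2(a)=6, v_2(b)=0; units ≡ 7, 1 (mod 8); ε·ε+αω+βω = 1·0+6·0+0·0 ≡ 0  ⇒  (a,b)_2 = +1.
v=3: a=3^-6·(≡2), b=3^0·(≡2) mod 3; (2|3)=-1, (2|3)=-1; (−1)^{-6·0·1}·(-1)^0·(-1)^-6 = +1.
v=31: a=31^1·(≡28), b=31^0·(≡6) mod 31; (28|31)=+1, (6|31)=-1; (−1)^{1·0·15}·(+1)^0·(-1)^1 = -1.
v=5: a=5^-2·(≡3), b=5^0·(≡2) mod 5; (3|5)=-1, (2|5)=-1; (−1)^{-2·0·2}·(-1)^0·(-1)^-2 = +1.
v=29: a=29^1·(≡11), b=29^0·(≡26) mod 29; (11|29)=-1, (26|29)=-1; (−1)^{1·0·14}·(-1)^0·(-1)^1 = -1.
v=47: a=47^1·(≡39), b=47^0·(≡28) mod 47; (39|47)=-1, (28|47)=+1; (−1)^{1·0·23}·(-1)^0·(+1)^1 = +1.
(464783, -583 / ℚ) ramifies at {11, 29, 31, 53}: a division algebra.

[11, 29, 31, 53]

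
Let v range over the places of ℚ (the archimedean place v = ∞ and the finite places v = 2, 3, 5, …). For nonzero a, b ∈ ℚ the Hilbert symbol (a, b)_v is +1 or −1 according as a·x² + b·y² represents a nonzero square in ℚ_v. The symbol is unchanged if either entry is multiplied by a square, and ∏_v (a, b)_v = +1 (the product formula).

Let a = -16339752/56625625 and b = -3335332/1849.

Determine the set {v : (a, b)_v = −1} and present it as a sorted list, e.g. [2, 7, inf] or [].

[2, 3, 7, inf]

Mod squares: a ≡ -858, b ≡ -17017. Check v ∈ {∞, 2, 3, 5, 7, 11, 13, 17, 23, 43}.
v=43: a=43^-2·(≡18), b=43^-2·(≡6) mod 43; (18|43)=-1, (6|43)=+1; (−1)^{-2·-2·21}·(-1)^-2·(+1)^-2 = +1.
v=23: a=23^2·(≡13), b=23^0·(≡4) mod 23; (13|23)=+1, (4|23)=+1; (−1)^{2·0·11}·(+1)^0·(+1)^2 = +1.
v=11: a=11^1·(≡8), b=11^1·(≡3) mod 11; (8|11)=-1, (3|11)=+1; (−1)^{1·1·5}·(-1)^1·(+1)^1 = +1.
v=17: a=17^0·(≡1), b=17^1·(≡4) mod 17; (1|17)=+1, (4|17)=+1; (−1)^{0·1·8}·(+1)^1·(+1)^0 = +1.
v=2: v_2(a)=3, v_2(b)=2; units ≡ 3, 7 (mod 8); ε·ε+αω+βω = 1·1+3·0+2·1 ≡ 1  ⇒  (a,b)_2 = -1.
v=∞: -858 < 0 and -17017 < 0  ⇒  (a,b)_∞ = -1.
v=3: a=3^3·(≡2), b=3^0·(≡2) mod 3; (2|3)=-1, (2|3)=-1; (−1)^{3·0·1}·(-1)^0·(-1)^3 = -1.
v=7: a=7^-2·(≡6), b=7^3·(≡6) mod 7; (6|7)=-1, (6|7)=-1; (−1)^{-2·3·3}·(-1)^3·(-1)^-2 = -1.
v=13: a=13^1·(≡10), b=13^1·(≡10) mod 13; (10|13)=+1, (10|13)=+1; (−1)^{1·1·6}·(+1)^1·(+1)^1 = +1.
v=5: a=5^-4·(≡3), b=5^0·(≡2) mod 5; (3|5)=-1, (2|5)=-1; (−1)^{-4·0·2}·(-1)^0·(-1)^-4 = +1.
(-858, -17017 / ℚ) ramifies at {2, 3, 7, ∞}: a division algebra.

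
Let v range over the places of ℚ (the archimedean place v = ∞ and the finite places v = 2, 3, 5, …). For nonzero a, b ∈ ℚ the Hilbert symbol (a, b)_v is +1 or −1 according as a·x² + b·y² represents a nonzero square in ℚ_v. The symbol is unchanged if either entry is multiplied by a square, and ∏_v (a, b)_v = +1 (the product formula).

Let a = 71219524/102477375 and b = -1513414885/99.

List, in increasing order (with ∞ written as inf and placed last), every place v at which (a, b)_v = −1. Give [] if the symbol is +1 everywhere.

Mod squares: a ≡ 2712655, b ≡ -46115135. Check v ∈ {∞, 2, 3, 5, 7, 11, 13, 17, 19, 31, 37, 43}.
v=31: a=31^1·(≡23), b=31^1·(≡29) mod 31; (23|31)=-1, (29|31)=-1; (−1)^{1·1·15}·(-1)^1·(-1)^1 = -1.
v=3: a=3^-2·(≡1), b=3^-2·(≡1) mod 3; (1|3)=+1, (1|3)=+1; (−1)^{-2·-2·1}·(+1)^-2·(+1)^-2 = +1.
v=43: a=43^1·(≡35), b=43^1·(≡28) mod 43; (35|43)=+1, (28|43)=-1; (−1)^{1·1·21}·(+1)^1·(-1)^1 = +1.
v=7: a=7^-2·(≡2), b=7^0·(≡4) mod 7; (2|7)=+1, (4|7)=+1; (−1)^{-2·0·3}·(+1)^0·(+1)^-2 = +1.
v=13: a=13^-2·(≡4), b=13^0·(≡12) mod 13; (4|13)=+1, (12|13)=+1; (−1)^{-2·0·6}·(+1)^0·(+1)^-2 = +1.
v=11: a=11^-1·(≡7), b=11^-1·(≡2) mod 11; (7|11)=-1, (2|11)=-1; (−1)^{-1·-1·5}·(-1)^-1·(-1)^-1 = -1.
v=37: a=37^1·(≡23), b=37^1·(≡1) mod 37; (23|37)=-1, (1|37)=+1; (−1)^{1·1·18}·(-1)^1·(+1)^1 = -1.
v=5: a=5^-3·(≡1), b=5^1·(≡2) mod 5; (1|5)=+1, (2|5)=-1; (−1)^{-3·1·2}·(+1)^1·(-1)^-3 = -1.
v=∞: 2712655 > 0 and -46115135 < 0  ⇒  (a,b)_∞ = +1.
v=2: v_2(a)=2, v_2(b)=0; units ≡ 7, 1 (mod 8); ε·ε+αω+βω = 1·0+2·0+0·0 ≡ 0  ⇒  (a,b)_2 = +1.
v=17: a=17^0·(≡2), b=17^1·(≡4) mod 17; (2|17)=+1, (4|17)=+1; (−1)^{0·1·8}·(+1)^1·(+1)^0 = +1.
v=19: a=19^2·(≡7), b=19^2·(≡2) mod 19; (7|19)=+1, (2|19)=-1; (−1)^{2·2·9}·(+1)^2·(-1)^2 = +1.
Ram(2712655, -46115135) = {5, 11, 31, 37}; no ℚ_5-point on the conic.

[5, 11, 31, 37]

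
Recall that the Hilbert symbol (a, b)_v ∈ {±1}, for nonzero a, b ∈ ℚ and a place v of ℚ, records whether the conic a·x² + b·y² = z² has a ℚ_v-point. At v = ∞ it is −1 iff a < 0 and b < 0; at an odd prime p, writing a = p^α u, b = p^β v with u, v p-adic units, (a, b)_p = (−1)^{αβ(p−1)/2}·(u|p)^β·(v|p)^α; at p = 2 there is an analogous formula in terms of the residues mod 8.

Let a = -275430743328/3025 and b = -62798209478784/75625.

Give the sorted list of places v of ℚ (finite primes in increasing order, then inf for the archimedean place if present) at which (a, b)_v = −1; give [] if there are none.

(a, b) ≡ (-282162, -1787026) mod (ℚ^×)²; places V = {2, 3, 5, 11, 13, 19, 31, 37, 41, ∞}.
(a,b)_19: α=2, u≡1; β=3, v≡2 (mod 19); (1|19)=+1, (2|19)=-1; sign (−1)^0·+1^3·-1^2 = +1.
(a,b)_3: α=1, u≡2; β=2, v≡2 (mod 3); (2|3)=-1, (2|3)=-1; sign (−1)^0·-1^2·-1^1 = -1.
(a,b)_37: α=1, u≡25; β=1, v≡6 (mod 37); (25|37)=+1, (6|37)=-1; sign (−1)^0·+1^1·-1^1 = -1.
(a,b)_5: α=-2, u≡2; β=-4, v≡1 (mod 5); (2|5)=-1, (1|5)=+1; sign (−1)^0·-1^-4·+1^-2 = +1.
(a,b)_11: α=-2, u≡6; β=-2, v≡5 (mod 11); (6|11)=-1, (5|11)=+1; sign (−1)^0·-1^-2·+1^-2 = +1.
(a,b)_13: α=2, u≡10; β=2, v≡8 (mod 13); (10|13)=+1, (8|13)=-1; sign (−1)^0·+1^2·-1^2 = +1.
(a,b)_∞: sgn(-282162)=−, sgn(-1787026)=−, so -1.
(a,b)_41: α=1, u≡3; β=1, v≡29 (mod 41); (3|41)=-1, (29|41)=-1; sign (−1)^0·-1^1·-1^1 = +1.
(a,b)_2: α=5, β=7; u≡7, v≡7 (mod 8); ε(u)ε(v)=1·1, αω(v)=5·0, βω(u)=7·0; sum ≡ 1  ⇒  -1.
(a,b)_31: α=1, u≡21; β=1, v≡8 (mod 31); (21|31)=-1, (8|31)=+1; sign (−1)^1·-1^1·+1^1 = +1.
(-282162, -1787026 / ℚ) ramifies at {2, 3, 37, ∞}: a division algebra.

[2, 3, 37, inf]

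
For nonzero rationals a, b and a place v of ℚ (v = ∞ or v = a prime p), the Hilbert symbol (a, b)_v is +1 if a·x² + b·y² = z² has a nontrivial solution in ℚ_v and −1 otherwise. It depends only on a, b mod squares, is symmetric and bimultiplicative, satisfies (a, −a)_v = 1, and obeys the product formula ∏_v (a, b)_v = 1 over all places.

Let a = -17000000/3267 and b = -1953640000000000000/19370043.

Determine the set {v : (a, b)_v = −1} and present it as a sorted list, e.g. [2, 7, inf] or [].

[2, inf]

(a, b) ≡ (-51, -30) mod (ℚ^×)²; places V = {2, 3, 5, 7, 11, 13, 17, ∞}.
(a,b)_3: α=-3, u≡1; β=-3, v≡2 (mod 3); (1|3)=+1, (2|3)=-1; sign (−1)^1·+1^-3·-1^-3 = +1.
(a,b)_13: α=0, u≡12; β=2, v≡9 (mod 13); (12|13)=+1, (9|13)=+1; sign (−1)^0·+1^2·+1^0 = +1.
(a,b)_11: α=-2, u≡1; β=-4, v≡5 (mod 11); (1|11)=+1, (5|11)=+1; sign (−1)^0·+1^-4·+1^-2 = +1.
(a,b)_5: α=6, u≡1; β=13, v≡4 (mod 5); (1|5)=+1, (4|5)=+1; sign (−1)^0·+1^13·+1^6 = +1.
(a,b)_2: α=6, β=15; u≡5, v≡1 (mod 8); ε(u)ε(v)=0·0, αω(v)=6·0, βω(u)=15·1; sum ≡ 1  ⇒  -1.
(a,b)_∞: sgn(-51)=−, sgn(-30)=−, so -1.
(a,b)_7: α=0, u≡5; β=-2, v≡6 (mod 7); (5|7)=-1, (6|7)=-1; sign (−1)^0·-1^-2·-1^0 = +1.
(a,b)_17: α=1, u≡14; β=2, v≡2 (mod 17); (14|17)=-1, (2|17)=+1; sign (−1)^0·-1^2·+1^1 = +1.
Ram(-51, -30) = {2, ∞}; no ℚ_2-point on the conic.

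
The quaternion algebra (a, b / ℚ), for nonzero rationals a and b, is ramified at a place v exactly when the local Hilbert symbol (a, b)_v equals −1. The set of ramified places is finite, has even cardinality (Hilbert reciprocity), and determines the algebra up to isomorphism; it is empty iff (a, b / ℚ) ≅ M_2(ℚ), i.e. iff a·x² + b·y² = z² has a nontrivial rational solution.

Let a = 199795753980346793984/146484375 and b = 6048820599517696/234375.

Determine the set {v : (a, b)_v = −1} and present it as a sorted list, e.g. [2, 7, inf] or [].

Mod squares: a ≡ 2363790, b ≡ 11310. Check v ∈ {∞, 2, 3, 5, 7, 11, 13, 19, 29}.
v=5: a=5^-11·(≡3), b=5^-7·(≡2) mod 5; (3|5)=-1, (2|5)=-1; (−1)^{-11·-7·2}·(-1)^-7·(-1)^-11 = +1.
v=2: v_2(a)=15, v_2(b)=9; units ≡ 7, 7 (mod 8); ε·ε+αω+βω = 1·1+15·0+9·0 ≡ 1  ⇒  (a,b)_2 = -1.
v=13: a=13^1·(≡12), b=13^1·(≡9) mod 13; (12|13)=+1, (9|13)=+1; (−1)^{1·1·6}·(+1)^1·(+1)^1 = +1.
v=3: a=3^-1·(≡1), b=3^-1·(≡2) mod 3; (1|3)=+1, (2|3)=-1; (−1)^{-1·-1·1}·(+1)^-1·(-1)^-1 = +1.
v=∞: 2363790 > 0 and 11310 > 0  ⇒  (a,b)_∞ = +1.
v=11: a=11^9·(≡1), b=11^6·(≡2) mod 11; (1|11)=+1, (2|11)=-1; (−1)^{9·6·5}·(+1)^6·(-1)^9 = -1.
v=29: a=29^1·(≡9), b=29^1·(≡16) mod 29; (9|29)=+1, (16|29)=+1; (−1)^{1·1·14}·(+1)^1·(+1)^1 = +1.
v=7: a=7^0·(≡4), b=7^2·(≡3) mod 7; (4|7)=+1, (3|7)=-1; (−1)^{0·2·3}·(+1)^2·(-1)^0 = +1.
v=19: a=19^3·(≡17), b=19^2·(≡9) mod 19; (17|19)=+1, (9|19)=+1; (−1)^{3·2·9}·(+1)^2·(+1)^3 = +1.
|Ram(2363790, 11310)| = 2, even; anisotropic at {2, 11}.

[2, 11]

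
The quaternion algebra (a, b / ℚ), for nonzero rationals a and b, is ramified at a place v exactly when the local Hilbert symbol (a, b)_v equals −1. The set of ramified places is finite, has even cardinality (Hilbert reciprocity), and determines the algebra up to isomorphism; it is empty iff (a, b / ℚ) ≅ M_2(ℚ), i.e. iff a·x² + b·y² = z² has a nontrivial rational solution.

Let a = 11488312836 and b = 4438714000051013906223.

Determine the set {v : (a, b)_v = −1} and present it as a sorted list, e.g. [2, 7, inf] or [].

Mod squares: a ≡ 6512649, b ≡ 26367. Check v ∈ {∞, 2, 3, 7, 11, 13, 17, 19, 47}.
v=3: a=3^3·(≡2), b=3^7·(≡2) mod 3; (2|3)=-1, (2|3)=-1; (−1)^{3·7·1}·(-1)^7·(-1)^3 = -1.
v=∞: 6512649 > 0 and 26367 > 0  ⇒  (a,b)_∞ = +1.
v=2: v_2(a)=2, v_2(b)=0; units ≡ 1, 7 (mod 8); ε·ε+αω+βω = 0·1+2·0+0·0 ≡ 0  ⇒  (a,b)_2 = +1.
v=13: a=13^1·(≡6), b=13^2·(≡1) mod 13; (6|13)=-1, (1|13)=+1; (−1)^{1·2·6}·(-1)^2·(+1)^1 = +1.
v=17: a=17^1·(≡9), b=17^3·(≡9) mod 17; (9|17)=+1, (9|17)=+1; (−1)^{1·3·8}·(+1)^3·(+1)^1 = +1.
v=7: a=7^2·(≡3), b=7^2·(≡5) mod 7; (3|7)=-1, (5|7)=-1; (−1)^{2·2·3}·(-1)^2·(-1)^2 = +1.
v=47: a=47^1·(≡40), b=47^3·(≡38) mod 47; (40|47)=-1, (38|47)=-1; (−1)^{1·3·23}·(-1)^3·(-1)^1 = -1.
v=11: a=11^1·(≡2), b=11^3·(≡6) mod 11; (2|11)=-1, (6|11)=-1; (−1)^{1·3·5}·(-1)^3·(-1)^1 = -1.
v=19: a=19^1·(≡5), b=19^2·(≡13) mod 19; (5|19)=+1, (13|19)=-1; (−1)^{1·2·9}·(+1)^2·(-1)^1 = -1.
Ram(6512649, 26367) = {3, 11, 19, 47}; no ℚ_3-point on the conic.

[3, 11, 19, 47]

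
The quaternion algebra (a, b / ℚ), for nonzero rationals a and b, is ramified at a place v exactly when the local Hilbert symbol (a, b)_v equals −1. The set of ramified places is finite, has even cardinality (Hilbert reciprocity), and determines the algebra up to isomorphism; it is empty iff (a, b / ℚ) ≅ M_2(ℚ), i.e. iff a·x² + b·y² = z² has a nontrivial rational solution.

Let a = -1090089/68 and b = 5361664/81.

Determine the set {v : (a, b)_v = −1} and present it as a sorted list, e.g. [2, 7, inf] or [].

(a, b) ≡ (-17017, 1309) mod (ℚ^×)²; places V = {2, 3, 7, 11, 13, 17, ∞}.
(a,b)_7: α=1, u≡6; β=1, v≡3 (mod 7); (6|7)=-1, (3|7)=-1; sign (−1)^1·-1^1·-1^1 = -1.
(a,b)_2: α=-2, β=12; u≡7, v≡5 (mod 8); ε(u)ε(v)=1·0, αω(v)=-2·1, βω(u)=12·0; sum ≡ 0  ⇒  +1.
(a,b)_3: α=2, u≡2; β=-4, v≡1 (mod 3); (2|3)=-1, (1|3)=+1; sign (−1)^0·-1^-4·+1^2 = +1.
(a,b)_∞: sgn(-17017)=−, sgn(1309)=+, so +1.
(a,b)_17: α=-1, u≡9; β=1, v≡15 (mod 17); (9|17)=+1, (15|17)=+1; sign (−1)^0·+1^1·+1^-1 = +1.
(a,b)_11: α=3, u≡3; β=1, v≡9 (mod 11); (3|11)=+1, (9|11)=+1; sign (−1)^1·+1^1·+1^3 = -1.
(a,b)_13: α=1, u≡12; β=0, v≡3 (mod 13); (12|13)=+1, (3|13)=+1; sign (−1)^0·+1^0·+1^1 = +1.
Ram(-17017, 1309) = {7, 11}; no ℚ_7-point on the conic.

[7, 11]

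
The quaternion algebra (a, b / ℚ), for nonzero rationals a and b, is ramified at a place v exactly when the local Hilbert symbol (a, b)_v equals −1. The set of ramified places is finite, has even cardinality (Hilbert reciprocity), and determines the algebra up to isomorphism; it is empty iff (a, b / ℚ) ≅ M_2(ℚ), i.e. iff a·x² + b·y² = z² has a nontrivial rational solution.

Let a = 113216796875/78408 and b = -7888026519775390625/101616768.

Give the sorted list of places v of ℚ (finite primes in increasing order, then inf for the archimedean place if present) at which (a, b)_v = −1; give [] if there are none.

[7, 13]

(a, b) ≡ (70, -130) mod (ℚ^×)²; places V = {2, 3, 5, 7, 11, 13, ∞}.
(a,b)_13: α=2, u≡5; β=3, v≡10 (mod 13); (5|13)=-1, (10|13)=+1; sign (−1)^0·-1^3·+1^2 = -1.
(a,b)_2: α=-3, β=-7; u≡3, v≡7 (mod 8); ε(u)ε(v)=1·1, αω(v)=-3·0, βω(u)=-7·1; sum ≡ 0  ⇒  +1.
(a,b)_3: α=-4, u≡1; β=-8, v≡2 (mod 3); (1|3)=+1, (2|3)=-1; sign (−1)^0·+1^-8·-1^-4 = +1.
(a,b)_11: α=-2, u≡5; β=-2, v≡6 (mod 11); (5|11)=+1, (6|11)=-1; sign (−1)^0·+1^-2·-1^-2 = +1.
(a,b)_5: α=9, u≡4; β=15, v≡4 (mod 5); (4|5)=+1, (4|5)=+1; sign (−1)^0·+1^15·+1^9 = +1.
(a,b)_∞: sgn(70)=+, sgn(-130)=−, so +1.
(a,b)_7: α=3, u≡6; β=6, v≡6 (mod 7); (6|7)=-1, (6|7)=-1; sign (−1)^0·-1^6·-1^3 = -1.
|Ram(70, -130)| = 2, even; anisotropic at {7, 13}.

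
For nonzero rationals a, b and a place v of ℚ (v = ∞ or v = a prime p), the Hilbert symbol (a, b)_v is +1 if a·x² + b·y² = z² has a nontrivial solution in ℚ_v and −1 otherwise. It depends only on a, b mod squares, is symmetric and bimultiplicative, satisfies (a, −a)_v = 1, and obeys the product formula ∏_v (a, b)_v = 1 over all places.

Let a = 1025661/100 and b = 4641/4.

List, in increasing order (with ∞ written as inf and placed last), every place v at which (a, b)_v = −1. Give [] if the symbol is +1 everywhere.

[7, 13]

Mod squares: a ≡ 21, b ≡ 4641. Check v ∈ {∞, 2, 3, 5, 7, 13, 17}.
v=13: a=13^2·(≡7), b=13^1·(≡8) mod 13; (7|13)=-1, (8|13)=-1; (−1)^{2·1·6}·(-1)^1·(-1)^2 = -1.
v=2: v_2(a)=-2, v_2(b)=-2; units ≡ 5, 1 (mod 8); ε·ε+αω+βω = 0·0+-2·0+-2·1 ≡ 0  ⇒  (a,b)_2 = +1.
v=7: a=7^1·(≡3), b=7^1·(≡3) mod 7; (3|7)=-1, (3|7)=-1; (−1)^{1·1·3}·(-1)^1·(-1)^1 = -1.
v=3: a=3^1·(≡1), b=3^1·(≡2) mod 3; (1|3)=+1, (2|3)=-1; (−1)^{1·1·1}·(+1)^1·(-1)^1 = +1.
v=17: a=17^2·(≡2), b=17^1·(≡13) mod 17; (2|17)=+1, (13|17)=+1; (−1)^{2·1·8}·(+1)^1·(+1)^2 = +1.
v=∞: 21 > 0 and 4641 > 0  ⇒  (a,b)_∞ = +1.
v=5: a=5^-2·(≡4), b=5^0·(≡4) mod 5; (4|5)=+1, (4|5)=+1; (−1)^{-2·0·2}·(+1)^0·(+1)^-2 = +1.
|Ram(21, 4641)| = 2, even; anisotropic at {7, 13}.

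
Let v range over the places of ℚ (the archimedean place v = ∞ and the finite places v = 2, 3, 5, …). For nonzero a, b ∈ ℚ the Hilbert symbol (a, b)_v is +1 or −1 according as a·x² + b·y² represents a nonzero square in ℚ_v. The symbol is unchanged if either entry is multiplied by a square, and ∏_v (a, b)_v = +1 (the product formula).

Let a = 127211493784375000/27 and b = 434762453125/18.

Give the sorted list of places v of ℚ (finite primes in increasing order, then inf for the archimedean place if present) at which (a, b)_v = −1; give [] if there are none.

[2, 3, 7, 13]

(a, b) ≡ (114114, 26) mod (ℚ^×)²; places V = {2, 3, 5, 7, 11, 13, 19, ∞}.
(a,b)_2: α=3, β=-1; u≡1, v≡5 (mod 8); ε(u)ε(v)=0·0, αω(v)=3·1, βω(u)=-1·0; sum ≡ 1  ⇒  -1.
(a,b)_13: α=1, u≡1; β=1, v≡11 (mod 13); (1|13)=+1, (11|13)=-1; sign (−1)^0·+1^1·-1^1 = -1.
(a,b)_∞: sgn(114114)=+, sgn(26)=+, so +1.
(a,b)_3: α=-3, u≡1; β=-2, v≡2 (mod 3); (1|3)=+1, (2|3)=-1; sign (−1)^0·+1^-2·-1^-3 = -1.
(a,b)_7: α=3, u≡3; β=2, v≡5 (mod 7); (3|7)=-1, (5|7)=-1; sign (−1)^0·-1^2·-1^3 = -1.
(a,b)_11: α=3, u≡4; β=2, v≡3 (mod 11); (4|11)=+1, (3|11)=+1; sign (−1)^0·+1^2·+1^3 = +1.
(a,b)_5: α=8, u≡4; β=6, v≡4 (mod 5); (4|5)=+1, (4|5)=+1; sign (−1)^0·+1^6·+1^8 = +1.
(a,b)_19: α=3, u≡14; β=2, v≡4 (mod 19); (14|19)=-1, (4|19)=+1; sign (−1)^0·-1^2·+1^3 = +1.
(114114, 26 / ℚ) ramifies at {2, 3, 7, 13}: a division algebra.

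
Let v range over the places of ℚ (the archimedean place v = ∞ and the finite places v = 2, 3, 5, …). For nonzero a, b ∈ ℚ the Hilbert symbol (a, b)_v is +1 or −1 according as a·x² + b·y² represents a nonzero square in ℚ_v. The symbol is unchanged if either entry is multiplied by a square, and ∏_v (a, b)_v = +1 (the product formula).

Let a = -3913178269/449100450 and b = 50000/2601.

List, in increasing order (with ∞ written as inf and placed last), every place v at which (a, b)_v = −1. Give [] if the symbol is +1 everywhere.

[2, 5, 7, 17]

Mod squares: a ≡ -2618, b ≡ 5. Check v ∈ {∞, 2, 3, 5, 7, 11, 13, 17, 19, 37}.
v=2: v_2(a)=-1, v_2(b)=4; units ≡ 3, 5 (mod 8); ε·ε+αω+βω = 1·0+-1·1+4·1 ≡ 1  ⇒  (a,b)_2 = -1.
v=∞: -2618 < 0 and 5 > 0  ⇒  (a,b)_∞ = +1.
v=11: a=11^1·(≡9), b=11^0·(≡1) mod 11; (9|11)=+1, (1|11)=+1; (−1)^{1·0·5}·(+1)^0·(+1)^1 = +1.
v=7: a=7^3·(≡1), b=7^0·(≡5) mod 7; (1|7)=+1, (5|7)=-1; (−1)^{3·0·3}·(+1)^0·(-1)^3 = -1.
v=37: a=37^-2·(≡10), b=37^0·(≡18) mod 37; (10|37)=+1, (18|37)=-1; (−1)^{-2·0·18}·(+1)^0·(-1)^-2 = +1.
v=13: a=13^2·(≡6), b=13^0·(≡2) mod 13; (6|13)=-1, (2|13)=-1; (−1)^{2·0·6}·(-1)^0·(-1)^2 = +1.
v=3: a=3^-8·(≡1), b=3^-2·(≡2) mod 3; (1|3)=+1, (2|3)=-1; (−1)^{-8·-2·1}·(+1)^-2·(-1)^-8 = +1.
v=19: a=19^2·(≡11), b=19^0·(≡4) mod 19; (11|19)=+1, (4|19)=+1; (−1)^{2·0·9}·(+1)^0·(+1)^2 = +1.
v=5: a=5^-2·(≡2), b=5^5·(≡1) mod 5; (2|5)=-1, (1|5)=+1; (−1)^{-2·5·2}·(-1)^5·(+1)^-2 = -1.
v=17: a=17^1·(≡9), b=17^-2·(≡6) mod 17; (9|17)=+1, (6|17)=-1; (−1)^{1·-2·8}·(+1)^-2·(-1)^1 = -1.
Ram(-2618, 5) = {2, 5, 7, 17}; no ℚ_2-point on the conic.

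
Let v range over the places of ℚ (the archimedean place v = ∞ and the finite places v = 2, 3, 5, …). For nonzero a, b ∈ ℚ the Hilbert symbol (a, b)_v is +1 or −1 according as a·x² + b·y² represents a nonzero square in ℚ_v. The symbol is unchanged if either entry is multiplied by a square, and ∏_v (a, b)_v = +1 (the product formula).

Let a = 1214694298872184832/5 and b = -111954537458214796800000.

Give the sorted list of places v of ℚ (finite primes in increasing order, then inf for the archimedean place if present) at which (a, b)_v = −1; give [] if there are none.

[2, 5, 7, 19, 29, 41]

(a, b) ≡ (225910, -13195) mod (ℚ^×)²; places V = {2, 3, 5, 7, 13, 19, 29, 41, ∞}.
(a,b)_2: α=19, β=12; u≡3, v≡5 (mod 8); ε(u)ε(v)=1·0, αω(v)=19·1, βω(u)=12·1; sum ≡ 1  ⇒  -1.
(a,b)_41: α=3, u≡10; β=4, v≡14 (mod 41); (10|41)=+1, (14|41)=-1; sign (−1)^0·+1^4·-1^3 = -1.
(a,b)_13: α=2, u≡9; β=1, v≡4 (mod 13); (9|13)=+1, (4|13)=+1; sign (−1)^0·+1^1·+1^2 = +1.
(a,b)_∞: sgn(225910)=+, sgn(-13195)=−, so +1.
(a,b)_5: α=-1, u≡2; β=5, v≡4 (mod 5); (2|5)=-1, (4|5)=+1; sign (−1)^0·-1^5·+1^-1 = -1.
(a,b)_7: α=0, u≡6; β=1, v≡5 (mod 7); (6|7)=-1, (5|7)=-1; sign (−1)^0·-1^1·-1^0 = -1.
(a,b)_19: α=3, u≡12; β=4, v≡18 (mod 19); (12|19)=-1, (18|19)=-1; sign (−1)^0·-1^4·-1^3 = -1.
(a,b)_29: α=1, u≡11; β=1, v≡25 (mod 29); (11|29)=-1, (25|29)=+1; sign (−1)^0·-1^1·+1^1 = -1.
(a,b)_3: α=0, u≡1; β=2, v≡2 (mod 3); (1|3)=+1, (2|3)=-1; sign (−1)^0·+1^2·-1^0 = +1.
|Ram(225910, -13195)| = 6, even; anisotropic at {2, 5, 7, 19, 29, 41}.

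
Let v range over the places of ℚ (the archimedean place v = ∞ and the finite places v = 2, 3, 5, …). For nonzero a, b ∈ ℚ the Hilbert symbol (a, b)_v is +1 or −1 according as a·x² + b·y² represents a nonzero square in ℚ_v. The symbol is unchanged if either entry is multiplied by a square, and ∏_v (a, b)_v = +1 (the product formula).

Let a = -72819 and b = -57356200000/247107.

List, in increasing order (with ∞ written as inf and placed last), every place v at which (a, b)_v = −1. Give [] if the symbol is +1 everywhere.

(a, b) ≡ (-899, -5115) mod (ℚ^×)²; places V = {2, 3, 5, 7, 11, 29, 31, 41, ∞}.
(a,b)_5: α=0, u≡1; β=5, v≡3 (mod 5); (1|5)=+1, (3|5)=-1; sign (−1)^0·+1^5·-1^0 = +1.
(a,b)_11: α=0, u≡1; β=1, v≡8 (mod 11); (1|11)=+1, (8|11)=-1; sign (−1)^0·+1^1·-1^0 = +1.
(a,b)_31: α=1, u≡7; β=1, v≡26 (mod 31); (7|31)=+1, (26|31)=-1; sign (−1)^1·+1^1·-1^1 = +1.
(a,b)_7: α=0, u≡2; β=-2, v≡2 (mod 7); (2|7)=+1, (2|7)=+1; sign (−1)^0·+1^-2·+1^0 = +1.
(a,b)_29: α=1, u≡12; β=2, v≡2 (mod 29); (12|29)=-1, (2|29)=-1; sign (−1)^0·-1^2·-1^1 = -1.
(a,b)_∞: sgn(-899)=−, sgn(-5115)=−, so -1.
(a,b)_3: α=4, u≡1; β=-1, v≡2 (mod 3); (1|3)=+1, (2|3)=-1; sign (−1)^0·+1^-1·-1^4 = +1.
(a,b)_41: α=0, u≡38; β=-2, v≡8 (mod 41); (38|41)=-1, (8|41)=+1; sign (−1)^0·-1^-2·+1^0 = +1.
(a,b)_2: α=0, β=6; u≡5, v≡5 (mod 8); ε(u)ε(v)=0·0, αω(v)=0·1, βω(u)=6·1; sum ≡ 0  ⇒  +1.
(-899, -5115 / ℚ) ramifies at {29, ∞}: a division algebra.

[29, inf]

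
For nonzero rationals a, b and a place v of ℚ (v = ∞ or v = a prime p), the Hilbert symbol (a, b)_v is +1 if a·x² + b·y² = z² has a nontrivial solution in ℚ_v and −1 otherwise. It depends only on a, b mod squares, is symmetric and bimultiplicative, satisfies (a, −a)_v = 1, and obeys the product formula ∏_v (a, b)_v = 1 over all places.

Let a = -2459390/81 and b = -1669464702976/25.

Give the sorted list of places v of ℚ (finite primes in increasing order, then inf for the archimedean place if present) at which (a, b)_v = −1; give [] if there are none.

(a, b) ≡ (-8510, -31) mod (ℚ^×)²; places V = {2, 3, 5, 7, 17, 23, 31, 37, ∞}.
(a,b)_5: α=1, u≡2; β=-2, v≡4 (mod 5); (2|5)=-1, (4|5)=+1; sign (−1)^0·-1^-2·+1^1 = +1.
(a,b)_37: α=1, u≡8; β=2, v≡23 (mod 37); (8|37)=-1, (23|37)=-1; sign (−1)^0·-1^2·-1^1 = -1.
(a,b)_17: α=2, u≡11; β=0, v≡14 (mod 17); (11|17)=-1, (14|17)=-1; sign (−1)^0·-1^0·-1^2 = +1.
(a,b)_∞: sgn(-8510)=−, sgn(-31)=−, so -1.
(a,b)_3: α=-4, u≡1; β=0, v≡2 (mod 3); (1|3)=+1, (2|3)=-1; sign (−1)^0·+1^0·-1^-4 = +1.
(a,b)_7: α=0, u≡1; β=4, v≡2 (mod 7); (1|7)=+1, (2|7)=+1; sign (−1)^0·+1^4·+1^0 = +1.
(a,b)_31: α=0, u≡3; β=1, v≡11 (mod 31); (3|31)=-1, (11|31)=-1; sign (−1)^0·-1^1·-1^0 = -1.
(a,b)_2: α=1, β=14; u≡1, v≡1 (mod 8); ε(u)ε(v)=0·0, αω(v)=1·0, βω(u)=14·0; sum ≡ 0  ⇒  +1.
(a,b)_23: α=1, u≡17; β=0, v≡17 (mod 23); (17|23)=-1, (17|23)=-1; sign (−1)^0·-1^0·-1^1 = -1.
|Ram(-8510, -31)| = 4, even; anisotropic at {23, 31, 37, ∞}.

[23, 31, 37, inf]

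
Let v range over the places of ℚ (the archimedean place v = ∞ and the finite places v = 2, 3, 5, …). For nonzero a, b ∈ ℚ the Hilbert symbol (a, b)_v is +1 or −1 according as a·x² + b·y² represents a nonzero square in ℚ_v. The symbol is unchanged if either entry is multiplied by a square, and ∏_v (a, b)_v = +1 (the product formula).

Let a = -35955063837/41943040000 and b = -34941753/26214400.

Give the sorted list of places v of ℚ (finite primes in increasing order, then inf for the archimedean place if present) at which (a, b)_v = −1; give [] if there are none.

Mod squares: a ≡ -77, b ≡ -33. Check v ∈ {∞, 2, 3, 5, 7, 11}.
v=∞: -77 < 0 and -33 < 0  ⇒  (a,b)_∞ = -1.
v=5: a=5^-4·(≡2), b=5^-2·(≡2) mod 5; (2|5)=-1, (2|5)=-1; (−1)^{-4·-2·2}·(-1)^-2·(-1)^-4 = +1.
v=3: a=3^4·(≡1), b=3^3·(≡1) mod 3; (1|3)=+1, (1|3)=+1; (−1)^{4·3·1}·(+1)^3·(+1)^4 = +1.
v=11: a=11^1·(≡3), b=11^1·(≡8) mod 11; (3|11)=+1, (8|11)=-1; (−1)^{1·1·5}·(+1)^1·(-1)^1 = +1.
v=7: a=7^9·(≡5), b=7^6·(≡2) mod 7; (5|7)=-1, (2|7)=+1; (−1)^{9·6·3}·(-1)^6·(+1)^9 = +1.
v=2: v_2(a)=-26, v_2(b)=-20; units ≡ 3, 7 (mod 8); ε·ε+αω+βω = 1·1+-26·0+-20·1 ≡ 1  ⇒  (a,b)_2 = -1.
|Ram(-77, -33)| = 2, even; anisotropic at {2, ∞}.

[2, inf]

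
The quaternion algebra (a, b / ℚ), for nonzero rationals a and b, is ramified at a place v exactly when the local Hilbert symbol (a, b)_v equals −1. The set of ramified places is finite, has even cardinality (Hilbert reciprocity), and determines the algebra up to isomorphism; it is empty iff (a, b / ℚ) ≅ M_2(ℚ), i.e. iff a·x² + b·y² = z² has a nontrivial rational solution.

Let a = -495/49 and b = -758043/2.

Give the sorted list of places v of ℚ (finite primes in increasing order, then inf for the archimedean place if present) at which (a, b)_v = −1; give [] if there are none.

(a, b) ≡ (-55, -168454) mod (ℚ^×)²; places V = {2, 3, 5, 7, 11, 13, 19, 31, ∞}.
(a,b)_7: α=-2, u≡2; β=0, v≡4 (mod 7); (2|7)=+1, (4|7)=+1; sign (−1)^0·+1^0·+1^-2 = +1.
(a,b)_11: α=1, u≡2; β=1, v≡1 (mod 11); (2|11)=-1, (1|11)=+1; sign (−1)^1·-1^1·+1^1 = +1.
(a,b)_31: α=0, u≡19; β=1, v≡3 (mod 31); (19|31)=+1, (3|31)=-1; sign (−1)^0·+1^1·-1^0 = +1.
(a,b)_2: α=0, β=-1; u≡1, v≡5 (mod 8); ε(u)ε(v)=0·0, αω(v)=0·1, βω(u)=-1·0; sum ≡ 0  ⇒  +1.
(a,b)_5: α=1, u≡4; β=0, v≡1 (mod 5); (4|5)=+1, (1|5)=+1; sign (−1)^0·+1^0·+1^1 = +1.
(a,b)_19: α=0, u≡12; β=1, v≡11 (mod 19); (12|19)=-1, (11|19)=+1; sign (−1)^0·-1^1·+1^0 = -1.
(a,b)_∞: sgn(-55)=−, sgn(-168454)=−, so -1.
(a,b)_13: α=0, u≡9; β=1, v≡10 (mod 13); (9|13)=+1, (10|13)=+1; sign (−1)^0·+1^1·+1^0 = +1.
(a,b)_3: α=2, u≡2; β=2, v≡2 (mod 3); (2|3)=-1, (2|3)=-1; sign (−1)^0·-1^2·-1^2 = +1.
|Ram(-55, -168454)| = 2, even; anisotropic at {19, ∞}.

[19, inf]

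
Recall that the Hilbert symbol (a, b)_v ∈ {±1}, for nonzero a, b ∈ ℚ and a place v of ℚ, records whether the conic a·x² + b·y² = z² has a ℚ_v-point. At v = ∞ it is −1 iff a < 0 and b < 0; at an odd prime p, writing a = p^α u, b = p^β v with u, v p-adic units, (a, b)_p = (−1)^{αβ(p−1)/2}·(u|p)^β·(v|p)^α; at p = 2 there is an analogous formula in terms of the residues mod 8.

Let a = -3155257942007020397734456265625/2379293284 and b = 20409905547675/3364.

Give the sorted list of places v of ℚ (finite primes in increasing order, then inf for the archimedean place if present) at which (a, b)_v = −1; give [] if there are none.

[2, 17, 23, 43]

(a, b) ≡ (-1081, 171475787) mod (ℚ^×)²; places V = {2, 3, 5, 7, 17, 23, 29, 31, 43, 47, ∞}.
(a,b)_3: α=8, u≡2; β=2, v≡2 (mod 3); (2|3)=-1, (2|3)=-1; sign (−1)^0·-1^2·-1^8 = +1.
(a,b)_2: α=-2, β=-2; u≡7, v≡3 (mod 8); ε(u)ε(v)=1·1, αω(v)=-2·1, βω(u)=-2·0; sum ≡ 1  ⇒  -1.
(a,b)_∞: sgn(-1081)=−, sgn(171475787)=+, so +1.
(a,b)_47: α=3, u≡24; β=1, v≡41 (mod 47); (24|47)=+1, (41|47)=-1; sign (−1)^1·+1^1·-1^3 = +1.
(a,b)_43: α=2, u≡8; β=1, v≡29 (mod 43); (8|43)=-1, (29|43)=-1; sign (−1)^0·-1^1·-1^2 = -1.
(a,b)_23: α=7, u≡20; β=3, v≡11 (mod 23); (20|23)=-1, (11|23)=-1; sign (−1)^1·-1^3·-1^7 = -1.
(a,b)_29: α=-6, u≡21; β=-2, v≡4 (mod 29); (21|29)=-1, (4|29)=+1; sign (−1)^0·-1^-2·+1^-6 = +1.
(a,b)_31: α=2, u≡8; β=1, v≡23 (mod 31); (8|31)=+1, (23|31)=-1; sign (−1)^0·+1^1·-1^2 = +1.
(a,b)_7: α=2, u≡2; β=1, v≡6 (mod 7); (2|7)=+1, (6|7)=-1; sign (−1)^0·+1^1·-1^2 = +1.
(a,b)_17: α=0, u≡5; β=1, v≡12 (mod 17); (5|17)=-1, (12|17)=-1; sign (−1)^0·-1^1·-1^0 = -1.
(a,b)_5: α=6, u≡1; β=2, v≡3 (mod 5); (1|5)=+1, (3|5)=-1; sign (−1)^0·+1^2·-1^6 = +1.
|Ram(-1081, 171475787)| = 4, even; anisotropic at {2, 17, 23, 43}.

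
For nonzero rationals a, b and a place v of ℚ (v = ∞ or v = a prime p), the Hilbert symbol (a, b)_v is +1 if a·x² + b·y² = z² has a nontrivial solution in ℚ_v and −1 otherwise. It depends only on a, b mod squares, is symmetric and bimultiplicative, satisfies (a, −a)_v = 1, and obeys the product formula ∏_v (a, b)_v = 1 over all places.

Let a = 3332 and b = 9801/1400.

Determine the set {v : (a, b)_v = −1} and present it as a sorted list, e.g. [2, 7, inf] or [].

(a, b) ≡ (17, 14) mod (ℚ^×)²; places V = {2, 3, 5, 7, 11, 17, ∞}.
(a,b)_3: α=0, u≡2; β=4, v≡2 (mod 3); (2|3)=-1, (2|3)=-1; sign (−1)^0·-1^4·-1^0 = +1.
(a,b)_11: α=0, u≡10; β=2, v≡5 (mod 11); (10|11)=-1, (5|11)=+1; sign (−1)^0·-1^2·+1^0 = +1.
(a,b)_7: α=2, u≡5; β=-1, v≡2 (mod 7); (5|7)=-1, (2|7)=+1; sign (−1)^0·-1^-1·+1^2 = -1.
(a,b)_17: α=1, u≡9; β=0, v≡10 (mod 17); (9|17)=+1, (10|17)=-1; sign (−1)^0·+1^0·-1^1 = -1.
(a,b)_∞: sgn(17)=+, sgn(14)=+, so +1.
(a,b)_5: α=0, u≡2; β=-2, v≡1 (mod 5); (2|5)=-1, (1|5)=+1; sign (−1)^0·-1^-2·+1^0 = +1.
(a,b)_2: α=2, β=-3; u≡1, v≡7 (mod 8); ε(u)ε(v)=0·1, αω(v)=2·0, βω(u)=-3·0; sum ≡ 0  ⇒  +1.
Ram(17, 14) = {7, 17}; no ℚ_7-point on the conic.

[7, 17]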